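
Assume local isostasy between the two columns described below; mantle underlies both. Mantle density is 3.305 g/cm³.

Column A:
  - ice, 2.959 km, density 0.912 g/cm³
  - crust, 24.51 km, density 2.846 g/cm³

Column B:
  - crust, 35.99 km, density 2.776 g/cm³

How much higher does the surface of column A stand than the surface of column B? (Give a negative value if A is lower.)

For any compensation level in the mantle, the mantle terms cancel and isostasy reduces to e = (Σt_A − Σt_B) − (Σ(ρt)_A − Σ(ρt)_B) / ρ_m.
Σt_A = 27.469 km; Σt_B = 35.99 km; Σ(ρt)_A = 72.454068; Σ(ρt)_B = 99.90824 (in km·g/cm³).
e = (27.469 − 35.99) − (72.454068 − 99.90824) / 3.305 = −0.214 km.

−0.214 km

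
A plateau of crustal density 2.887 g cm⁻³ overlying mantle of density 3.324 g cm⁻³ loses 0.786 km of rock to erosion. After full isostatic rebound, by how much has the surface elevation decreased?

Rebound u = e ρ_c/ρ_m = 0.786 km × 2.887/3.324 = 0.6827 km.
Net surface drop = e − u = 0.786 km − 0.6827 km = e (ρ_m − ρ_c)/ρ_m = 0.103 km.

0.103 km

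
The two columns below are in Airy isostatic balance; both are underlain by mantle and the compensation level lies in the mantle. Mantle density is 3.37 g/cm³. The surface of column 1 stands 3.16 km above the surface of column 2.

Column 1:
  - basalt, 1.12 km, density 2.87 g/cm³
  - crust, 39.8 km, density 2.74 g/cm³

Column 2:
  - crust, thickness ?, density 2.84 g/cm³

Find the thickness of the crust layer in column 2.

28.3 km

Take the compensation level at the base of the deeper column (depth z_c below the surface of column 1) and equate Σ ρ_i t_i down to z_c; mantle fills any gap and the z_c terms cancel.
Column 1: 1.12×2.87 + 39.8×2.74 + (z_c − 40.92)×3.37
Column 2: 3.16×0 + x×2.84 + (z_c − 3.16 − 0 − x)×3.37
The z_c×3.37 term appears on both sides and cancels. Collect the known terms of each column as K = Σ(ρt)_known − 3.37 × (depth of known layers): K_1 = 112.2664 − 3.37×40.92 = −25.634; K_2 = 0 − 3.37×(3.16 + 0) = −10.6492.
Balance: K_1 = K_2 − x×(3.37 − 2.84), so x = (K_2 − K_1)/(3.37 − 2.84) = 14.9848/0.53 = 28.3 km.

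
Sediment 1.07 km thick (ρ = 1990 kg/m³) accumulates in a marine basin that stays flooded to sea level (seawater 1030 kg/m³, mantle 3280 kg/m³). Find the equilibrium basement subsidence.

0.457 km

Submarine loading: the sediment displaces seawater, and the subsidence is in turn flooded, so s (ρ_m − ρ_w) = t (ρ_sed − ρ_w).
s = 1.07 km × (1990 − 1030) / (3280 − 1030) = 0.457 km.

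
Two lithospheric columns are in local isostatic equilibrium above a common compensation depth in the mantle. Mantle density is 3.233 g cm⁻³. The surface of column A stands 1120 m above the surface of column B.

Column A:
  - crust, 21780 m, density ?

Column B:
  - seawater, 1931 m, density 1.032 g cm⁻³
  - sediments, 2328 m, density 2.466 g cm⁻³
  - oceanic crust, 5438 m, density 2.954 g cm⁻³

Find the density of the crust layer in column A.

Take the compensation level at the base of the deeper column (depth z_c below the surface of column A) and equate Σ ρ_i t_i down to z_c; mantle fills any gap and the z_c terms cancel.
Column A: 21780×ρ + (z_c − 21780)×3.233
Column B: 1120×0 + 1931×1.032 + 2328×2.466 + 5438×2.954 + (z_c − 1120 − 9697)×3.233
The z_c×3.233 term appears on both sides and cancels. Collect the known terms of each column as K = Σ(ρt)_known − 3.233 × (depth of known layers): K_A = 0 − 3.233×21780 = −70414.74; K_B = 23797.492 − 3.233×(1120 + 9697) = −11173.869.
Balance: K_A + 21780×ρ = K_B, so ρ = (K_B − K_A)/21780 = 59240.9/21780 = 2.72 g cm⁻³.

2.72 g cm⁻³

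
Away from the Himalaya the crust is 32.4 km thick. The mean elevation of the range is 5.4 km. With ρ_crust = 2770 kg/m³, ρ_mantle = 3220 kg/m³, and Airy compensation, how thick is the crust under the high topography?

Root depth r = h ρ_c / (ρ_m − ρ_c) = 5.4 km × 2770 / 450 = 33.24 km.
Total thickness = T + h + r = 32.4 km + 5.4 km + 33.24 km = 71 km.

71 km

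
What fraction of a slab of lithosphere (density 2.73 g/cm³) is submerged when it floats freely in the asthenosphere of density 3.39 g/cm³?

Submerged fraction = ρ_obj/ρ_fluid = 2.73/3.39 = 80.5%.

80.5%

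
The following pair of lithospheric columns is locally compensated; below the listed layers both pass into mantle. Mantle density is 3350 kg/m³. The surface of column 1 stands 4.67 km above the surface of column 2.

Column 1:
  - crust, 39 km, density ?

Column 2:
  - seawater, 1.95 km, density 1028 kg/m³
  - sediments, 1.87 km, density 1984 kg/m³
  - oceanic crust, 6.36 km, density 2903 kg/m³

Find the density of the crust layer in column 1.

Take the compensation level at the base of the deeper column (depth z_c below the surface of column 1) and equate Σ ρ_i t_i down to z_c; mantle fills any gap and the z_c terms cancel.
Column 1: 39×ρ + (z_c − 39)×3350
Column 2: 4.67×0 + 1.95×1028 + 1.87×1984 + 6.36×2903 + (z_c − 4.67 − 10.18)×3350
The z_c×3350 term appears on both sides and cancels. Collect the known terms of each column as K = Σ(ρt)_known − 3350 × (depth of known layers): K_1 = 0 − 3350×39 = −130650; K_2 = 24177.76 − 3350×(4.67 + 10.18) = −25569.74.
Balance: K_1 + 39×ρ = K_2, so ρ = (K_2 − K_1)/39 = 105080/39 = 2690 kg/m³.

2690 kg/m³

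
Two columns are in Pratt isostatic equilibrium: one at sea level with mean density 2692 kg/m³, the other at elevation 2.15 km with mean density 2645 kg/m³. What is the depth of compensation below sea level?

121 km

ρ_ref D = ρ (D + h) → D (ρ_ref − ρ) = ρ h.
D = ρ h/(ρ_ref − ρ) = 2645 × 2.15 km/(2692 − 2645) = 121 km.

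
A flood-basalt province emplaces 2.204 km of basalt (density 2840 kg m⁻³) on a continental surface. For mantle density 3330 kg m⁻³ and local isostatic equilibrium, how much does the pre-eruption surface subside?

1.88 km

Subaerial loading: s = t ρ_load / ρ_m.
s = 2.204 km × 2840/3330 = 1.88 km.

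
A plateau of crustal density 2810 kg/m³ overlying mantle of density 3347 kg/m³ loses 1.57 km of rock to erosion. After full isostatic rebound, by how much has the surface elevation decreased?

0.252 km

Rebound u = e ρ_c/ρ_m = 1.57 km × 2810/3347 = 1.318 km.
Net surface drop = e − u = 1.57 km − 1.318 km = e (ρ_m − ρ_c)/ρ_m = 0.252 km.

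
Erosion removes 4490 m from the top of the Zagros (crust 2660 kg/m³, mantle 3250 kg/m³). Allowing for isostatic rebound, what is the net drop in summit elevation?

815 m

Rebound u = e ρ_c/ρ_m = 4490 m × 2660/3250 = 3675 m.
Net surface drop = e − u = 4490 m − 3675 m = e (ρ_m − ρ_c)/ρ_m = 815 m.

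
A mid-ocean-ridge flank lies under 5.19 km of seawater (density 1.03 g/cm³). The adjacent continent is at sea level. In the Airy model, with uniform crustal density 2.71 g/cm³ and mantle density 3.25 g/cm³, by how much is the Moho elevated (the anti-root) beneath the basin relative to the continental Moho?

16.1 km

Isostatic balance requires: replacing crust with seawater at the top is compensated by replacing crust with mantle at the base: d (ρ_c − ρ_w) = a (ρ_m − ρ_c).
a = d (ρ_c − ρ_w)/(ρ_m − ρ_c) = 5.19 km × 1.68/0.54 = 16.1 km.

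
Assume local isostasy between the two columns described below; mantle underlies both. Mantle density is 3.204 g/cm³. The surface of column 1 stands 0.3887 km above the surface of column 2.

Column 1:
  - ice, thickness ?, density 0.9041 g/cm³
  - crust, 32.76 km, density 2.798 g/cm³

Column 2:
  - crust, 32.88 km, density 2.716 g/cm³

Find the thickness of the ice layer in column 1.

1.73 km

Take the compensation level at the base of the deeper column (depth z_c below the surface of column 1) and equate Σ ρ_i t_i down to z_c; mantle fills any gap and the z_c terms cancel.
Column 1: x×0.9041 + 32.76×2.798 + (z_c − 32.76 − x)×3.204
Column 2: 0.3887×0 + 32.88×2.716 + (z_c − 0.3887 − 32.88)×3.204
The z_c×3.204 term appears on both sides and cancels. Collect the known terms of each column as K = Σ(ρt)_known − 3.204 × (depth of known layers): K_1 = 91.66248 − 3.204×32.76 = −13.30056; K_2 = 89.30208 − 3.204×(0.3887 + 32.88) = −17.2908348.
Balance: K_1 − x×(3.204 − 0.9041) = K_2, so x = (K_1 − K_2)/(3.204 − 0.9041) = 3.99027/2.2999 = 1.73 km.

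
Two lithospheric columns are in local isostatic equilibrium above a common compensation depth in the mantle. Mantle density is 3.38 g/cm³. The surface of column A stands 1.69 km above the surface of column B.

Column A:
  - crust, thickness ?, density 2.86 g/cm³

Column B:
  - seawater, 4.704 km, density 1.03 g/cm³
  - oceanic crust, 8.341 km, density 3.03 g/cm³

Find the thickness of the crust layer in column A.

Take the compensation level at the base of the deeper column (depth z_c below the surface of column A) and equate Σ ρ_i t_i down to z_c; mantle fills any gap and the z_c terms cancel.
Column A: x×2.86 + (z_c − 0 − x)×3.38
Column B: 1.69×0 + 4.704×1.03 + 8.341×3.03 + (z_c − 1.69 − 13.045)×3.38
The z_c×3.38 term appears on both sides and cancels. Collect the known terms of each column as K = Σ(ρt)_known − 3.38 × (depth of known layers): K_A = 0 − 3.38×0 = 0; K_B = 30.11835 − 3.38×(1.69 + 13.045) = −19.68595.
Balance: K_A − x×(3.38 − 2.86) = K_B, so x = (K_A − K_B)/(3.38 − 2.86) = 19.6859/0.52 = 37.9 km.

37.9 km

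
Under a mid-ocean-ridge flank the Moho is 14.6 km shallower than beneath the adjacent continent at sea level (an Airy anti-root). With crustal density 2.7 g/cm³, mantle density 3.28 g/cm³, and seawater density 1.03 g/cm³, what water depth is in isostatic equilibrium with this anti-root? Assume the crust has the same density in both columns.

5.07 km

Replacing a thickness d of crust by seawater at the top must be balanced by replacing crust with mantle at the base: d (ρ_c − ρ_w) = a (ρ_m − ρ_c).
d = a (ρ_m − ρ_c)/(ρ_c − ρ_w) = 14.6 km × 0.58/1.67 = 5.07 km.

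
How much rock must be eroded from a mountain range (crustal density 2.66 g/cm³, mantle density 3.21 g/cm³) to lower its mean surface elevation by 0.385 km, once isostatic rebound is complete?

2.25 km

Net drop Δ = e − u = e − e ρ_c/ρ_m = e (ρ_m − ρ_c)/ρ_m.
e = Δ ρ_m/(ρ_m − ρ_c) = 0.385 km × 3.21/0.55 = 2.25 km.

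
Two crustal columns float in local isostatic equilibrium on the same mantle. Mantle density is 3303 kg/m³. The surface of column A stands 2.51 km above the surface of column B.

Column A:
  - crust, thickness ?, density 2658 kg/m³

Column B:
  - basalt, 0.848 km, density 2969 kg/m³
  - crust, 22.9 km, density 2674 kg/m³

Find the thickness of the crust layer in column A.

Take the compensation level at the base of the deeper column (depth z_c below the surface of column A) and equate Σ ρ_i t_i down to z_c; mantle fills any gap and the z_c terms cancel.
Column A: x×2658 + (z_c − 0 − x)×3303
Column B: 2.51×0 + 0.848×2969 + 22.9×2674 + (z_c − 2.51 − 23.748)×3303
The z_c×3303 term appears on both sides and cancels. Collect the known terms of each column as K = Σ(ρt)_known − 3303 × (depth of known layers): K_A = 0 − 3303×0 = 0; K_B = 63752.312 − 3303×(2.51 + 23.748) = −22977.862.
Balance: K_A − x×(3303 − 2658) = K_B, so x = (K_A − K_B)/(3303 − 2658) = 22977.9/645 = 35.6 km.

35.6 km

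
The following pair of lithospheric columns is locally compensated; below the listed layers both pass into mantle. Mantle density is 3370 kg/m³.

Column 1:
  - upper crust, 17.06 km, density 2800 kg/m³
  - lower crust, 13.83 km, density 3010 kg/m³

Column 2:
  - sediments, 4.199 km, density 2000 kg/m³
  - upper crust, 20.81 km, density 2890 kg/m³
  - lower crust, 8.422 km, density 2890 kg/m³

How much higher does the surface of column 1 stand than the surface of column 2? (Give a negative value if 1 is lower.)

For any compensation level in the mantle, the mantle terms cancel and isostasy reduces to e = (Σt_1 − Σt_2) − (Σ(ρt)_1 − Σ(ρt)_2) / ρ_m.
Σt_1 = 30.89 km; Σt_2 = 33.431 km; Σ(ρt)_1 = 89396.3; Σ(ρt)_2 = 92878.48 (in km·kg/m³).
e = (30.89 − 33.431) − (89396.3 − 92878.48) / 3370 = −1.51 km.

−1.51 km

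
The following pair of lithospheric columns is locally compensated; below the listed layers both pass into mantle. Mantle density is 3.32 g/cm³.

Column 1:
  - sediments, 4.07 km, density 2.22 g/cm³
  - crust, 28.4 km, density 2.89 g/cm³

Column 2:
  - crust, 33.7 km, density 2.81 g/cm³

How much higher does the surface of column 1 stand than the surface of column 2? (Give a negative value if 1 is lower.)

−0.15 km

For any compensation level in the mantle, the mantle terms cancel and isostasy reduces to e = (Σt_1 − Σt_2) − (Σ(ρt)_1 − Σ(ρt)_2) / ρ_m.
Σt_1 = 32.47 km; Σt_2 = 33.7 km; Σ(ρt)_1 = 91.1114; Σ(ρt)_2 = 94.697 (in km·g/cm³).
e = (32.47 − 33.7) − (91.1114 − 94.697) / 3.32 = −0.15 km.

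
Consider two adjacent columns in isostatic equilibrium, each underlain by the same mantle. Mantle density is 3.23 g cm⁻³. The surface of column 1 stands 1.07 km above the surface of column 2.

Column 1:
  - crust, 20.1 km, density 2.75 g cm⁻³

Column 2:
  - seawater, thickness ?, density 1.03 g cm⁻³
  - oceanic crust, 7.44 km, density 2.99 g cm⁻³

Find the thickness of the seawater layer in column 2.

Take the compensation level at the base of the deeper column (depth z_c below the surface of column 1) and equate Σ ρ_i t_i down to z_c; mantle fills any gap and the z_c terms cancel.
Column 1: 20.1×2.75 + (z_c − 20.1)×3.23
Column 2: 1.07×0 + x×1.03 + 7.44×2.99 + (z_c − 1.07 − 7.44 − x)×3.23
The z_c×3.23 term appears on both sides and cancels. Collect the known terms of each column as K = Σ(ρt)_known − 3.23 × (depth of known layers): K_1 = 55.275 − 3.23×20.1 = −9.648; K_2 = 22.2456 − 3.23×(1.07 + 7.44) = −5.2417.
Balance: K_1 = K_2 − x×(3.23 − 1.03), so x = (K_2 − K_1)/(3.23 − 1.03) = 4.4063/2.2 = 2 km.

2 km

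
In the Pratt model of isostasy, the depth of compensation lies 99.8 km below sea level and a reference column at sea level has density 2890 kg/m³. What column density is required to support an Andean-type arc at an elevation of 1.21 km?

2860 kg/m³

Pratt balance: ρ_ref D = ρ (D + h).
ρ = ρ_ref D/(D + h) = 2890 × 99.8 km/(99.8 km + 1.21 km) = 2860 kg/m³.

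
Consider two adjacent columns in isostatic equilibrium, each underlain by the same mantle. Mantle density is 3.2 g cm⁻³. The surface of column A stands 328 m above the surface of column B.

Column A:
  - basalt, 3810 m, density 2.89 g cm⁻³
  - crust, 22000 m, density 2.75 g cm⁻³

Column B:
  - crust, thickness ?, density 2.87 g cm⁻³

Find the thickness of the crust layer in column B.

30400 m

Take the compensation level at the base of the deeper column (depth z_c below the surface of column A) and equate Σ ρ_i t_i down to z_c; mantle fills any gap and the z_c terms cancel.
Column A: 3810×2.89 + 22000×2.75 + (z_c − 25810)×3.2
Column B: 328×0 + x×2.87 + (z_c − 328 − 0 − x)×3.2
The z_c×3.2 term appears on both sides and cancels. Collect the known terms of each column as K = Σ(ρt)_known − 3.2 × (depth of known layers): K_A = 71510.9 − 3.2×25810 = −11081.1; K_B = 0 − 3.2×(328 + 0) = −1049.6.
Balance: K_A = K_B − x×(3.2 − 2.87), so x = (K_B − K_A)/(3.2 − 2.87) = 10031.5/0.33 = 30400 m.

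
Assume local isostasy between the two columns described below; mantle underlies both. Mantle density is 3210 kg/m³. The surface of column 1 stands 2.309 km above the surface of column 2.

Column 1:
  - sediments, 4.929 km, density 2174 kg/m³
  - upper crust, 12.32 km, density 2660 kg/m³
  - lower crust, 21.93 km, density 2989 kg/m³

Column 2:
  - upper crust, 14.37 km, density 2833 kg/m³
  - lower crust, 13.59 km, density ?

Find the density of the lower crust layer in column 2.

Take the compensation level at the base of the deeper column (depth z_c below the surface of column 1) and equate Σ ρ_i t_i down to z_c; mantle fills any gap and the z_c terms cancel.
Column 1: 4.929×2174 + 12.32×2660 + 21.93×2989 + (z_c − 39.179)×3210
Column 2: 2.309×0 + 14.37×2833 + 13.59×ρ + (z_c − 2.309 − 27.96)×3210
The z_c×3210 term appears on both sides and cancels. Collect the known terms of each column as K = Σ(ρt)_known − 3210 × (depth of known layers): K_1 = 109035.616 − 3210×39.179 = −16728.974; K_2 = 40710.21 − 3210×(2.309 + 27.96) = −56453.28.
Balance: K_1 = K_2 + 13.59×ρ, so ρ = (K_1 − K_2)/13.59 = 39724.3/13.59 = 2920 kg/m³.

2920 kg/m³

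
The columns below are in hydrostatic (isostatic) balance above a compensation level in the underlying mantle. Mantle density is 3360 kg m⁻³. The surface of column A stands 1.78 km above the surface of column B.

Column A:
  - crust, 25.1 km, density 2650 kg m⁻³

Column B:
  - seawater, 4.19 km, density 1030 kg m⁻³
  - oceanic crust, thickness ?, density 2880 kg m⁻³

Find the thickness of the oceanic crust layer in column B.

Take the compensation level at the base of the deeper column (depth z_c below the surface of column A) and equate Σ ρ_i t_i down to z_c; mantle fills any gap and the z_c terms cancel.
Column A: 25.1×2650 + (z_c − 25.1)×3360
Column B: 1.78×0 + 4.19×1030 + x×2880 + (z_c − 1.78 − 4.19 − x)×3360
The z_c×3360 term appears on both sides and cancels. Collect the known terms of each column as K = Σ(ρt)_known − 3360 × (depth of known layers): K_A = 66515 − 3360×25.1 = −17821; K_B = 4315.7 − 3360×(1.78 + 4.19) = −15743.5.
Balance: K_A = K_B − x×(3360 − 2880), so x = (K_B − K_A)/(3360 − 2880) = 2077.5/480 = 4.33 km.

4.33 km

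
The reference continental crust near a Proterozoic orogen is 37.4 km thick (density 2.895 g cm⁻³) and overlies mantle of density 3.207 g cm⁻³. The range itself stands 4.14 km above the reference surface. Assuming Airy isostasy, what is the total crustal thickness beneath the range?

80 km

Root depth r = h ρ_c / (ρ_m − ρ_c) = 4.14 km × 2.895 / 0.312 = 38.41 km.
Total thickness = T + h + r = 37.4 km + 4.14 km + 38.41 km = 80 km.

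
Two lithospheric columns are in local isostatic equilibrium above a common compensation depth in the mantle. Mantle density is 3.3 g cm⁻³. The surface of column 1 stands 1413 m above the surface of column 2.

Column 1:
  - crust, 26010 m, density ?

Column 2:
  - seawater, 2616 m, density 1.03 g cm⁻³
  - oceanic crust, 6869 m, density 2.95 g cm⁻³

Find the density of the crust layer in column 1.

Take the compensation level at the base of the deeper column (depth z_c below the surface of column 1) and equate Σ ρ_i t_i down to z_c; mantle fills any gap and the z_c terms cancel.
Column 1: 26010×ρ + (z_c − 26010)×3.3
Column 2: 1413×0 + 2616×1.03 + 6869×2.95 + (z_c − 1413 − 9485)×3.3
The z_c×3.3 term appears on both sides and cancels. Collect the known terms of each column as K = Σ(ρt)_known − 3.3 × (depth of known layers): K_1 = 0 − 3.3×26010 = −85833; K_2 = 22958.03 − 3.3×(1413 + 9485) = −13005.37.
Balance: K_1 + 26010×ρ = K_2, so ρ = (K_2 − K_1)/26010 = 72827.6/26010 = 2.8 g cm⁻³.

2.8 g cm⁻³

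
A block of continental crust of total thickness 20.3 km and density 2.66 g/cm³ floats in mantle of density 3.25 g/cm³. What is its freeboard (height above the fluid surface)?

3.69 km

Floating equilibrium: submerged depth d = t ρ_obj/ρ_fluid = 20.3 km × 2.66/3.25 = 16.61 km.
Freeboard = t − d = 20.3 km − 16.61 km = 3.69 km.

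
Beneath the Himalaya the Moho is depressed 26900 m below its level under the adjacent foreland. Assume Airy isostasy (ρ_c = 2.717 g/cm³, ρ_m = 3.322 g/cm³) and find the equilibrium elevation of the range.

Balancing pressure at the compensation depth: ρ_c h = (ρ_m − ρ_c) r.
h = r (ρ_m − ρ_c) / ρ_c = 26900 m × (3.322 − 2.717) / 2.717 = 5990 m.

5990 m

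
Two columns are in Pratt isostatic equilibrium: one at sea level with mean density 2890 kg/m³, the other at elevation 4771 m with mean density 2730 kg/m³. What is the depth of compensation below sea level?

ρ_ref D = ρ (D + h) → D (ρ_ref − ρ) = ρ h.
D = ρ h/(ρ_ref − ρ) = 2730 × 4771 m/(2890 − 2730) = 81400 m.

81400 m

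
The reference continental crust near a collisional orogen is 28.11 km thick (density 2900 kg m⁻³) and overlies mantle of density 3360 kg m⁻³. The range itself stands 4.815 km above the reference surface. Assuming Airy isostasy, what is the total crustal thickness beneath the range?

Root depth r = h ρ_c / (ρ_m − ρ_c) = 4.815 km × 2900 / 460 = 30.36 km.
Total thickness = T + h + r = 28.11 km + 4.815 km + 30.36 km = 63.3 km.

63.3 km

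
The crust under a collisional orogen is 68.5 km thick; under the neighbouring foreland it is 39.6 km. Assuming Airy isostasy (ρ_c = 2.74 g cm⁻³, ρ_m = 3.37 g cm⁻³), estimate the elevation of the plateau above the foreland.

Excess crust Δ = 68.5 km − 39.6 km = 28.9 km, split between elevation h and root r with h + r = Δ.
Airy balance ρ_c h = (ρ_m − ρ_c) r gives r = h ρ_c/(ρ_m − ρ_c), so h (1 + ρ_c/(ρ_m − ρ_c)) = Δ, i.e. h = Δ (ρ_m − ρ_c)/ρ_m.
h = 28.9 km × 0.63/3.37 = 5.4 km.

5.4 km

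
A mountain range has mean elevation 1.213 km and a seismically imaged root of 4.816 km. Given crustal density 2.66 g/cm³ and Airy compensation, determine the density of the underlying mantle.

Airy balance: ρ_c h = (ρ_m − ρ_c) r → ρ_m = ρ_c (1 + h/r).
ρ_m = 2.66 × (1 + 1.213 km/4.816 km) = 3.33 g/cm³.

3.33 g/cm³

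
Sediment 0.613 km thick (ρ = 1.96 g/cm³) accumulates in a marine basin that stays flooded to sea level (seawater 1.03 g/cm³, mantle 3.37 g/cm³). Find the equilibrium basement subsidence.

0.244 km

Submarine loading: the sediment displaces seawater, and the subsidence is in turn flooded, so s (ρ_m − ρ_w) = t (ρ_sed − ρ_w).
s = 0.613 km × (1.96 − 1.03) / (3.37 − 1.03) = 0.244 km.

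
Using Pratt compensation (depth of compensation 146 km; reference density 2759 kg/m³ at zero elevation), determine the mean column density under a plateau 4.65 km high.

Pratt balance: ρ_ref D = ρ (D + h).
ρ = ρ_ref D/(D + h) = 2759 × 146 km/(146 km + 4.65 km) = 2670 kg/m³.

2670 kg/m³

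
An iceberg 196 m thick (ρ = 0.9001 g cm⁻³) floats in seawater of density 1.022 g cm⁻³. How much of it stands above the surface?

Floating equilibrium: submerged depth d = t ρ_obj/ρ_fluid = 196 m × 0.9001/1.022 = 172.6 m.
Freeboard = t − d = 196 m − 172.6 m = 23.4 m.

23.4 m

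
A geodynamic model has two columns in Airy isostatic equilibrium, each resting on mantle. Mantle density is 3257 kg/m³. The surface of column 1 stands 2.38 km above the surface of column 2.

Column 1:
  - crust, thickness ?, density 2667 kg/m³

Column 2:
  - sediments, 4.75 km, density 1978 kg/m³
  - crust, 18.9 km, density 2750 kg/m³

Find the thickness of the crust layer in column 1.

39.7 km

Take the compensation level at the base of the deeper column (depth z_c below the surface of column 1) and equate Σ ρ_i t_i down to z_c; mantle fills any gap and the z_c terms cancel.
Column 1: x×2667 + (z_c − 0 − x)×3257
Column 2: 2.38×0 + 4.75×1978 + 18.9×2750 + (z_c − 2.38 − 23.65)×3257
The z_c×3257 term appears on both sides and cancels. Collect the known terms of each column as K = Σ(ρt)_known − 3257 × (depth of known layers): K_1 = 0 − 3257×0 = 0; K_2 = 61370.5 − 3257×(2.38 + 23.65) = −23409.21.
Balance: K_1 − x×(3257 − 2667) = K_2, so x = (K_1 − K_2)/(3257 − 2667) = 23409.2/590 = 39.7 km.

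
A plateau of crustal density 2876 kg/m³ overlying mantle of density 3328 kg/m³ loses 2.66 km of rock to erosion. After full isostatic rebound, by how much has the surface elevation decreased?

0.361 km

Rebound u = e ρ_c/ρ_m = 2.66 km × 2876/3328 = 2.299 km.
Net surface drop = e − u = 2.66 km − 2.299 km = e (ρ_m − ρ_c)/ρ_m = 0.361 km.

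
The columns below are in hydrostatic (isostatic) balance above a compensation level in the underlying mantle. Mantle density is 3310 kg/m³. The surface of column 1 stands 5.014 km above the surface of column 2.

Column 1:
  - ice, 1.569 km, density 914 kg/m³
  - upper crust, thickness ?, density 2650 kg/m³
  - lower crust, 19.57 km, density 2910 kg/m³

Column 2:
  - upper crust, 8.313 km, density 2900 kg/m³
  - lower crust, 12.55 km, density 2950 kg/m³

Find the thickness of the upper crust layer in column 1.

Take the compensation level at the base of the deeper column (depth z_c below the surface of column 1) and equate Σ ρ_i t_i down to z_c; mantle fills any gap and the z_c terms cancel.
Column 1: 1.569×914 + x×2650 + 19.57×2910 + (z_c − 21.139 − x)×3310
Column 2: 5.014×0 + 8.313×2900 + 12.55×2950 + (z_c − 5.014 − 20.863)×3310
The z_c×3310 term appears on both sides and cancels. Collect the known terms of each column as K = Σ(ρt)_known − 3310 × (depth of known layers): K_1 = 58382.766 − 3310×21.139 = −11587.324; K_2 = 61130.2 − 3310×(5.014 + 20.863) = −24522.67.
Balance: K_1 − x×(3310 − 2650) = K_2, so x = (K_1 − K_2)/(3310 − 2650) = 12935.3/660 = 19.6 km.

19.6 km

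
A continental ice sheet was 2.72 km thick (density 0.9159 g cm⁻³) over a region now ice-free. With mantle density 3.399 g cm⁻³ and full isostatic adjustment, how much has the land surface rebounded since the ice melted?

Removing the load lets mantle flow back in; uplift u satisfies ρ_ice t = ρ_m u.
u = t ρ_ice/ρ_m = 2.72 km × 0.9159/3.399 = 0.733 km.

0.733 km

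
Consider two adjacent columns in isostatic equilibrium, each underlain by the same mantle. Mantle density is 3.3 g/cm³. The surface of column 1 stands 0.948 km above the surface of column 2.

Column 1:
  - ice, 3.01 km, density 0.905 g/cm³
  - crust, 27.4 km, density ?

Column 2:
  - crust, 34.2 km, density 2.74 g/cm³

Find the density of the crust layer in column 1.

2.75 g/cm³

Take the compensation level at the base of the deeper column (depth z_c below the surface of column 1) and equate Σ ρ_i t_i down to z_c; mantle fills any gap and the z_c terms cancel.
Column 1: 3.01×0.905 + 27.4×ρ + (z_c − 30.41)×3.3
Column 2: 0.948×0 + 34.2×2.74 + (z_c − 0.948 − 34.2)×3.3
The z_c×3.3 term appears on both sides and cancels. Collect the known terms of each column as K = Σ(ρt)_known − 3.3 × (depth of known layers): K_1 = 2.72405 − 3.3×30.41 = −97.62895; K_2 = 93.708 − 3.3×(0.948 + 34.2) = −22.2804.
Balance: K_1 + 27.4×ρ = K_2, so ρ = (K_2 − K_1)/27.4 = 75.3486/27.4 = 2.75 g/cm³.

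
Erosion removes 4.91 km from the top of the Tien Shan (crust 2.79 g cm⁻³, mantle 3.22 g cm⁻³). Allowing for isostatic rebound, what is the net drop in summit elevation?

0.656 km

Rebound u = e ρ_c/ρ_m = 4.91 km × 2.79/3.22 = 4.254 km.
Net surface drop = e − u = 4.91 km − 4.254 km = e (ρ_m − ρ_c)/ρ_m = 0.656 km.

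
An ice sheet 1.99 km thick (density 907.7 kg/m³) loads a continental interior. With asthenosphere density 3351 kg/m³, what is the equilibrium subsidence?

Isostatic balance requires: the ice load ρ_ice t is balanced by mantle displaced below, ρ_m s.
s = t ρ_ice / ρ_m = 1.99 km × 907.7/3351 = 0.539 km.

0.539 km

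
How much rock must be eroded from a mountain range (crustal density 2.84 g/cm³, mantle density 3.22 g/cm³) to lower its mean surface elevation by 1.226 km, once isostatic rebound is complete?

Net drop Δ = e − u = e − e ρ_c/ρ_m = e (ρ_m − ρ_c)/ρ_m.
e = Δ ρ_m/(ρ_m − ρ_c) = 1.226 km × 3.22/0.38 = 10.4 km.

10.4 km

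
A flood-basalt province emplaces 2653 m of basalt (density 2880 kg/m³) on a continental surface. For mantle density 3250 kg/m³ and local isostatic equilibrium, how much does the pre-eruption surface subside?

2350 m

Subaerial loading: s = t ρ_load / ρ_m.
s = 2653 m × 2880/3250 = 2350 m.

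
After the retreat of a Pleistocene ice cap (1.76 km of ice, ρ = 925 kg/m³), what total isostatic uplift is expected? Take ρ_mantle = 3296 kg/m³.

Removing the load lets mantle flow back in; uplift u satisfies ρ_ice t = ρ_m u.
u = t ρ_ice/ρ_m = 1.76 km × 925/3296 = 0.494 km.

0.494 km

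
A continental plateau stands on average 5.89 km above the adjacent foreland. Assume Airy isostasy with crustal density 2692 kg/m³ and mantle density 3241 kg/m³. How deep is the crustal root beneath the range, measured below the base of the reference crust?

By Archimedes' principle applied to the lithosphere: the weight of the topography is balanced by the buoyancy of the root, ρ_c h = (ρ_m − ρ_c) r.
r = h · ρ_c / (ρ_m − ρ_c) = 5.89 km × 2692 / (3241 − 2692) = 28.9 km.

28.9 km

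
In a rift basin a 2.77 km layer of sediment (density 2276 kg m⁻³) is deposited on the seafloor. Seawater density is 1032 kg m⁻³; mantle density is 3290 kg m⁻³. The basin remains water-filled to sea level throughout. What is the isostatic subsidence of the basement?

1.53 km

Submarine loading: the sediment displaces seawater, and the subsidence is in turn flooded, so s (ρ_m − ρ_w) = t (ρ_sed − ρ_w).
s = 2.77 km × (2276 − 1032) / (3290 − 1032) = 1.53 km.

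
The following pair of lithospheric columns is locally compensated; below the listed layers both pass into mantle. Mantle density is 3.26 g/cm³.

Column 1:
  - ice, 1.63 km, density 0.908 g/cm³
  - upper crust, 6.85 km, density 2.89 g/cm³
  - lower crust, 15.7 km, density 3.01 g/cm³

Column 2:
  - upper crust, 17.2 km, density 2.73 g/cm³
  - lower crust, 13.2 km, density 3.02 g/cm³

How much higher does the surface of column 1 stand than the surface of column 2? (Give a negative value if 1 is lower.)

−0.611 km

For any compensation level in the mantle, the mantle terms cancel and isostasy reduces to e = (Σt_1 − Σt_2) − (Σ(ρt)_1 − Σ(ρt)_2) / ρ_m.
Σt_1 = 24.18 km; Σt_2 = 30.4 km; Σ(ρt)_1 = 68.53354; Σ(ρt)_2 = 86.82 (in km·g/cm³).
e = (24.18 − 30.4) − (68.53354 − 86.82) / 3.26 = −0.611 km.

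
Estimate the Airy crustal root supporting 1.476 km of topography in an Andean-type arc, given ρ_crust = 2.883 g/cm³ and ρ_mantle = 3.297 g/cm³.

10.3 km

For local isostatic compensation: the weight of the topography is balanced by the buoyancy of the root, ρ_c h = (ρ_m − ρ_c) r.
r = h · ρ_c / (ρ_m − ρ_c) = 1.476 km × 2.883 / (3.297 − 2.883) = 10.3 km.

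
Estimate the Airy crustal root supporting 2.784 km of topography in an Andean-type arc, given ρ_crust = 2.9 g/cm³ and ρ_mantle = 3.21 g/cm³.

Isostatic balance requires: the weight of the topography is balanced by the buoyancy of the root, ρ_c h = (ρ_m − ρ_c) r.
r = h · ρ_c / (ρ_m − ρ_c) = 2.784 km × 2.9 / (3.21 − 2.9) = 26 km.

26 km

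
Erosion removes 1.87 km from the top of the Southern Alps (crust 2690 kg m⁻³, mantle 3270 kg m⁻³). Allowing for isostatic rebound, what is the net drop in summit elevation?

Rebound u = e ρ_c/ρ_m = 1.87 km × 2690/3270 = 1.538 km.
Net surface drop = e − u = 1.87 km − 1.538 km = e (ρ_m − ρ_c)/ρ_m = 0.332 km.

0.332 km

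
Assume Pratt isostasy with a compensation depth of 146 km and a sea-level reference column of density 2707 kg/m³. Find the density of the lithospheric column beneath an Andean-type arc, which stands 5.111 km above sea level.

2620 kg/m³

Pratt balance: ρ_ref D = ρ (D + h).
ρ = ρ_ref D/(D + h) = 2707 × 146 km/(146 km + 5.111 km) = 2620 kg/m³.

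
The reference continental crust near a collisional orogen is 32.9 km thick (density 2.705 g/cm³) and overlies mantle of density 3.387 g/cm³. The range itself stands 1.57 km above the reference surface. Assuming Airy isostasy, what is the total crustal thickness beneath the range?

Root depth r = h ρ_c / (ρ_m − ρ_c) = 1.57 km × 2.705 / 0.682 = 6.227 km.
Total thickness = T + h + r = 32.9 km + 1.57 km + 6.227 km = 40.7 km.

40.7 km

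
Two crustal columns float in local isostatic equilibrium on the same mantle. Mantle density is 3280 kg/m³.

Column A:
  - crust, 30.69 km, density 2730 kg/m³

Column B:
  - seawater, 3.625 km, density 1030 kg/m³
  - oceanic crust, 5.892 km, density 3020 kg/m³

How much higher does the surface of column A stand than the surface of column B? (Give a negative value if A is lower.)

For any compensation level in the mantle, the mantle terms cancel and isostasy reduces to e = (Σt_A − Σt_B) − (Σ(ρt)_A − Σ(ρt)_B) / ρ_m.
Σt_A = 30.69 km; Σt_B = 9.517 km; Σ(ρt)_A = 83783.7; Σ(ρt)_B = 21527.59 (in km·kg/m³).
e = (30.69 − 9.517) − (83783.7 − 21527.59) / 3280 = 2.19 km.

2.19 km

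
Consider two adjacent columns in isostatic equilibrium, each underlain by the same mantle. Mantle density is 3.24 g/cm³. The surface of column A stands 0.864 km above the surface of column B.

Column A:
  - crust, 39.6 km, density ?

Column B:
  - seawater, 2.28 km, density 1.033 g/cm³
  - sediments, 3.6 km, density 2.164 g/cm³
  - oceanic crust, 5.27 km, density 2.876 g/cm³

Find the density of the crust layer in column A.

2.9 g/cm³

Take the compensation level at the base of the deeper column (depth z_c below the surface of column A) and equate Σ ρ_i t_i down to z_c; mantle fills any gap and the z_c terms cancel.
Column A: 39.6×ρ + (z_c − 39.6)×3.24
Column B: 0.864×0 + 2.28×1.033 + 3.6×2.164 + 5.27×2.876 + (z_c − 0.864 − 11.15)×3.24
The z_c×3.24 term appears on both sides and cancels. Collect the known terms of each column as K = Σ(ρt)_known − 3.24 × (depth of known layers): K_A = 0 − 3.24×39.6 = −128.304; K_B = 25.30216 − 3.24×(0.864 + 11.15) = −13.6232.
Balance: K_A + 39.6×ρ = K_B, so ρ = (K_B − K_A)/39.6 = 114.681/39.6 = 2.9 g/cm³.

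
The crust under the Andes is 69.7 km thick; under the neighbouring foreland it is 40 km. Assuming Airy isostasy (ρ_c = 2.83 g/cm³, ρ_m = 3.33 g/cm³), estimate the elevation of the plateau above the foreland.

4.46 km

Excess crust Δ = 69.7 km − 40 km = 29.7 km, split between elevation h and root r with h + r = Δ.
Airy balance ρ_c h = (ρ_m − ρ_c) r gives r = h ρ_c/(ρ_m − ρ_c), so h (1 + ρ_c/(ρ_m − ρ_c)) = Δ, i.e. h = Δ (ρ_m − ρ_c)/ρ_m.
h = 29.7 km × 0.5/3.33 = 4.46 km.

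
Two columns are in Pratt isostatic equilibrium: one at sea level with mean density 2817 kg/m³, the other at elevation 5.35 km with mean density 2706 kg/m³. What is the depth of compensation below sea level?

ρ_ref D = ρ (D + h) → D (ρ_ref − ρ) = ρ h.
D = ρ h/(ρ_ref − ρ) = 2706 × 5.35 km/(2817 − 2706) = 130 km.

130 km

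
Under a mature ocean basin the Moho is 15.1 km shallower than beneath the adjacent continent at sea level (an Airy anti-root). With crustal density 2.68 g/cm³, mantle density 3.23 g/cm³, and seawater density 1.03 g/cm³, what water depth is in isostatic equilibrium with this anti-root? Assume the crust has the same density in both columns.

5.03 km

Replacing a thickness d of crust by seawater at the top must be balanced by replacing crust with mantle at the base: d (ρ_c − ρ_w) = a (ρ_m − ρ_c).
d = a (ρ_m − ρ_c)/(ρ_c − ρ_w) = 15.1 km × 0.55/1.65 = 5.03 km.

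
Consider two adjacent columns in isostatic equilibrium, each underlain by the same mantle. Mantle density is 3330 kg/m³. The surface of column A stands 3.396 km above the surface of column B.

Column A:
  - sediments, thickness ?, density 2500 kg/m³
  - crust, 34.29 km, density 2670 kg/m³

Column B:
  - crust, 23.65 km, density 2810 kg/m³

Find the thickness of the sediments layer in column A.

Take the compensation level at the base of the deeper column (depth z_c below the surface of column A) and equate Σ ρ_i t_i down to z_c; mantle fills any gap and the z_c terms cancel.
Column A: x×2500 + 34.29×2670 + (z_c − 34.29 − x)×3330
Column B: 3.396×0 + 23.65×2810 + (z_c − 3.396 − 23.65)×3330
The z_c×3330 term appears on both sides and cancels. Collect the known terms of each column as K = Σ(ρt)_known − 3330 × (depth of known layers): K_A = 91554.3 − 3330×34.29 = −22631.4; K_B = 66456.5 − 3330×(3.396 + 23.65) = −23606.68.
Balance: K_A − x×(3330 − 2500) = K_B, so x = (K_A − K_B)/(3330 − 2500) = 975.28/830 = 1.18 km.

1.18 km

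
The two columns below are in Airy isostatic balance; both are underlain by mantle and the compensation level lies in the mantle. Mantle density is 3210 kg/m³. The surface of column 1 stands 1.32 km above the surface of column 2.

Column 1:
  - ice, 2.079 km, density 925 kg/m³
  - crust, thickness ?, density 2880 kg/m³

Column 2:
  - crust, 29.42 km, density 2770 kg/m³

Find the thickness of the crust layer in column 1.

37.7 km

Take the compensation level at the base of the deeper column (depth z_c below the surface of column 1) and equate Σ ρ_i t_i down to z_c; mantle fills any gap and the z_c terms cancel.
Column 1: 2.079×925 + x×2880 + (z_c − 2.079 − x)×3210
Column 2: 1.32×0 + 29.42×2770 + (z_c − 1.32 − 29.42)×3210
The z_c×3210 term appears on both sides and cancels. Collect the known terms of each column as K = Σ(ρt)_known − 3210 × (depth of known layers): K_1 = 1923.075 − 3210×2.079 = −4750.515; K_2 = 81493.4 − 3210×(1.32 + 29.42) = −17182.
Balance: K_1 − x×(3210 − 2880) = K_2, so x = (K_1 − K_2)/(3210 − 2880) = 12431.5/330 = 37.7 km.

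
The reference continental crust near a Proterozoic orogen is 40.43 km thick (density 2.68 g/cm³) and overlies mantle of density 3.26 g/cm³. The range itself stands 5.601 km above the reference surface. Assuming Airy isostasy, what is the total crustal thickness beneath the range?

Root depth r = h ρ_c / (ρ_m − ρ_c) = 5.601 km × 2.68 / 0.58 = 25.88 km.
Total thickness = T + h + r = 40.43 km + 5.601 km + 25.88 km = 71.9 km.

71.9 km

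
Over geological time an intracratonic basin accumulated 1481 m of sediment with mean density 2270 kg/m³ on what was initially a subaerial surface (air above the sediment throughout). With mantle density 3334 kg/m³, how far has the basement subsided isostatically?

Subaerial load: s = t ρ_sed / ρ_m = 1481 m × 2270/3334 = 1010 m.

1010 m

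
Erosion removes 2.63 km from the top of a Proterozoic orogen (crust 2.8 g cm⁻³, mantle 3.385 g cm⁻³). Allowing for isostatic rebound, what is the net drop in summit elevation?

0.455 km

Rebound u = e ρ_c/ρ_m = 2.63 km × 2.8/3.385 = 2.175 km.
Net surface drop = e − u = 2.63 km − 2.175 km = e (ρ_m − ρ_c)/ρ_m = 0.455 km.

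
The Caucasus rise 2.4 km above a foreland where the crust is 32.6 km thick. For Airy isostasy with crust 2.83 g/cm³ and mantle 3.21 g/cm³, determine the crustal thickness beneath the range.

Root depth r = h ρ_c / (ρ_m − ρ_c) = 2.4 km × 2.83 / 0.38 = 17.87 km.
Total thickness = T + h + r = 32.6 km + 2.4 km + 17.87 km = 52.9 km.

52.9 km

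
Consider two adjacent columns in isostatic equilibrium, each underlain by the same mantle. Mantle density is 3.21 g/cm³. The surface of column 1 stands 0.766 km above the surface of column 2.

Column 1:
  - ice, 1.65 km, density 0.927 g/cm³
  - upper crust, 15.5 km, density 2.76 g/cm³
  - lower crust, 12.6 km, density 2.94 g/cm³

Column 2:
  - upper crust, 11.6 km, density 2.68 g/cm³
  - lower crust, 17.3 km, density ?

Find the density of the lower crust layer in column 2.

Take the compensation level at the base of the deeper column (depth z_c below the surface of column 1) and equate Σ ρ_i t_i down to z_c; mantle fills any gap and the z_c terms cancel.
Column 1: 1.65×0.927 + 15.5×2.76 + 12.6×2.94 + (z_c − 29.75)×3.21
Column 2: 0.766×0 + 11.6×2.68 + 17.3×ρ + (z_c − 0.766 − 28.9)×3.21
The z_c×3.21 term appears on both sides and cancels. Collect the known terms of each column as K = Σ(ρt)_known − 3.21 × (depth of known layers): K_1 = 81.35355 − 3.21×29.75 = −14.14395; K_2 = 31.088 − 3.21×(0.766 + 28.9) = −64.13986.
Balance: K_1 = K_2 + 17.3×ρ, so ρ = (K_1 − K_2)/17.3 = 49.9959/17.3 = 2.89 g/cm³.

2.89 g/cm³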